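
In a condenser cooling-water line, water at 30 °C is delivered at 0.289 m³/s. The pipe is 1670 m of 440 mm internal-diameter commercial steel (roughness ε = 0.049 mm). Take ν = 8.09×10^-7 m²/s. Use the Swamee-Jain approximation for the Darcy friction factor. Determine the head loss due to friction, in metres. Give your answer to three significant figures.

h_f ≈ 9.53 m

V = 4Q/(πD²) = 4·0.289/(π·0.440²) = 1.901 m/s
Re = VD/ν = 1.901·0.440/8.09×10^-7 = 1.03×10^6 → turbulent
ε/D = 0.049/440 = 1.11×10^-4
Swamee-Jain: f = 0.01364
h_f = f(L/D)V²/(2g) = 0.01364·(1670/0.440)·1.901²/(2·9.81) = 9.530 m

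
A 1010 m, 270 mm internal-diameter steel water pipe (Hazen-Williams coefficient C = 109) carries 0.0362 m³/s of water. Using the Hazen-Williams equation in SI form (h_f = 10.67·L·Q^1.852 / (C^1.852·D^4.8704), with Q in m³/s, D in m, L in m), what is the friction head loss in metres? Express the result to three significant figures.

h_f ≈ 2.29 m

h_f = 10.67·1010·0.0362^1.852 / (109^1.852·0.270^4.8704) = 2.288 m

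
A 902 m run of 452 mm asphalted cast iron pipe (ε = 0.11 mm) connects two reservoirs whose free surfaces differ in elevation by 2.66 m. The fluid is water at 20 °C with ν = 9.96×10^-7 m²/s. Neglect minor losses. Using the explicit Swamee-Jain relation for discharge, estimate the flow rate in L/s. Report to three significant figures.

Swamee-Jain (Type II): Q = -0.965·√(gD⁵h_f/L)·ln[ε/(3.7D) + √(3.17ν²L/(gD³h_f))]
√(gD⁵h_f/L) = √(9.81·0.452⁵·2.66/902) = 0.02336
ε/(3.7D) = 6.58×10^-5; √(3.17ν²L/(gD³h_f)) = 3.43×10^-5
Q = -0.965·0.02336·ln(1.001×10^-4) = 0.2076 m³/s
Check: V = 1.29 m/s, Re = 5.87×10^5, f = 0.01571, h_f = 2.68 m ≈ 2.66 m ✓

Q ≈ 208 L/s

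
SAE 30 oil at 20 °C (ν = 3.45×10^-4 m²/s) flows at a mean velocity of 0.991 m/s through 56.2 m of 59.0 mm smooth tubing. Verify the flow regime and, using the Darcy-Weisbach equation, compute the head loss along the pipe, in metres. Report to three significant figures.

Re = VD/ν = 0.991·0.05900/3.45×10^-4 = 169 → laminar (Re < 2300)
f = 64/Re = 0.3776
h_f = f(L/D)V²/(2g) = 0.3776·(56.2/0.05900)·0.991²/(2·9.81) = 18.01 m

h_f ≈ 18.0 m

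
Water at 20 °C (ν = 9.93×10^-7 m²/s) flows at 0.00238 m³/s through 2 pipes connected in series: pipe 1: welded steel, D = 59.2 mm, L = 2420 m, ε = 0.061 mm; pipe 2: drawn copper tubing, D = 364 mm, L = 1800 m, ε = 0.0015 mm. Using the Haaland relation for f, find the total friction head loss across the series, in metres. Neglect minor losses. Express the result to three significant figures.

Pipe 1: V = 0.8647 m/s, Re = 5.15×10^4, ε/D = 0.00103, f = 0.02372, h_1 = f(L/D)V²/2g = 36.95 m
Pipe 2: V = 0.02287 m/s, Re = 8380, ε/D = 4.12×10^-6, f = 0.03244, h_2 = f(L/D)V²/2g = 0.004277 m
Series → Q common, losses add: H = Σh = 36.95 m

H ≈ 37.0 m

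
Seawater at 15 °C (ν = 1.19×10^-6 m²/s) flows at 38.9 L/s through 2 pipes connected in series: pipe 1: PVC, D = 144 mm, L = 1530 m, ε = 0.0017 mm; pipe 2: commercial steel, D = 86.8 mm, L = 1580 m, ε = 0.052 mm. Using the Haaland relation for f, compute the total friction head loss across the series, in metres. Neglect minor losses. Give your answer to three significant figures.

Pipe 1: V = 2.389 m/s, Re = 2.89×10^5, ε/D = 1.18×10^-5, f = 0.01454, h_1 = f(L/D)V²/2g = 44.91 m
Pipe 2: V = 6.574 m/s, Re = 4.80×10^5, ε/D = 5.99×10^-4, f = 0.01821, h_2 = f(L/D)V²/2g = 730.1 m
Series → Q common, losses add: H = Σh = 775.0 m

H ≈ 775 m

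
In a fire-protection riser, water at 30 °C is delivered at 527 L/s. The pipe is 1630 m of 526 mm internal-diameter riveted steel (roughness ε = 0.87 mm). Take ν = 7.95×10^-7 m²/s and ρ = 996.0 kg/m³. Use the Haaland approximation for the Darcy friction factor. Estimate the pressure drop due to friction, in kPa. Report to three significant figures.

Δp ≈ 204 kPa

V = 4Q/(πD²) = 4·0.527/(π·0.526²) = 2.425 m/s
Re = VD/ν = 2.425·0.526/7.95×10^-7 = 1.60×10^6 → turbulent
ε/D = 0.87/526 = 0.00165
Haaland: f = 0.02244
h_f = f(L/D)V²/(2g) = 0.02244·(1630/0.526)·2.425²/(2·9.81) = 20.85 m
Δp = ρg·h_f = 996.0·9.81·20.85 = 203.7 kPa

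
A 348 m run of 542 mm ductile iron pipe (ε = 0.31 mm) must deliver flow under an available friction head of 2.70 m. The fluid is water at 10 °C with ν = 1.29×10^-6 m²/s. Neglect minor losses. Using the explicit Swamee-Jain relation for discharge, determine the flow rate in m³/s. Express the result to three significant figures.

Swamee-Jain (Type II): Q = -0.965·√(gD⁵h_f/L)·ln[ε/(3.7D) + √(3.17ν²L/(gD³h_f))]
√(gD⁵h_f/L) = √(9.81·0.542⁵·2.70/348) = 0.05967
ε/(3.7D) = 1.55×10^-4; √(3.17ν²L/(gD³h_f)) = 2.09×10^-5
Q = -0.965·0.05967·ln(1.754×10^-4) = 0.4979 m³/s
Check: V = 2.16 m/s, Re = 9.07×10^5, f = 0.01782, h_f = 2.72 m ≈ 2.70 m ✓

Q ≈ 0.498 m³/s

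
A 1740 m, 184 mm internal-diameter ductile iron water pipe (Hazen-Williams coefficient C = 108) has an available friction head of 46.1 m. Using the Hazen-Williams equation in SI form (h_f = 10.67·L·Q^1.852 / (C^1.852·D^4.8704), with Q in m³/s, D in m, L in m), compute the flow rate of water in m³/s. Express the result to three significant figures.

Q ≈ 0.0494 m³/s

Rearranging: Q = [h_f·C^1.852·D^4.8704 / (10.67·L)]^(1/1.852)
Q = [46.1·108^1.852·0.184^4.8704 / (10.67·1740)]^0.540 = 0.04937 m³/s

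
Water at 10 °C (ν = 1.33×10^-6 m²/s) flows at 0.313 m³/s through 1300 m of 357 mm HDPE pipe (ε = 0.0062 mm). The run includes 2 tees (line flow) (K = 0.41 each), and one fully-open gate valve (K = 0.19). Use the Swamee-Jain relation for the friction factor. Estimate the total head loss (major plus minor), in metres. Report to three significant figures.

H_L ≈ 22.9 m

V = 4Q/(πD²) = 3.127 m/s; V²/2g = 0.4984 m
Re = 8.39×10^5, ε/D = 1.74×10^-5 → f = 0.01233 (Swamee-Jain)
Major: h_f = f(L/D)·V²/2g = 0.01233·3641·0.4984 = 22.38 m
Minor: ΣK = 1.01; h_m = ΣK·V²/2g = 0.5033 m
Total H_L = 22.38 + 0.5033 = 22.88 m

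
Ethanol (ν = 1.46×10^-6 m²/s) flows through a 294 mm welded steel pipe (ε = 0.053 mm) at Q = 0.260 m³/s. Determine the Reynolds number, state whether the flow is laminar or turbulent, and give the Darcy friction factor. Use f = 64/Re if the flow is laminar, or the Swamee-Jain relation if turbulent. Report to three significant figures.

V = 4Q/(πD²) = 3.830 m/s
Re = VD/ν = 3.830·0.294/1.46×10^-6 = 7.71×10^5
Re > 4000 → turbulent; ε/D = 1.80×10^-4
Swamee-Jain: f = 0.01480

Re ≈ 7.71×10^5; turbulent; f ≈ 0.0148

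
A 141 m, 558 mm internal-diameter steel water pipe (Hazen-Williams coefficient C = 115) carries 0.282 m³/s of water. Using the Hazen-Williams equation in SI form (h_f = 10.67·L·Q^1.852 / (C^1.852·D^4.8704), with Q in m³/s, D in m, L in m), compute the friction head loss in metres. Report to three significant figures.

h_f ≈ 0.377 m

h_f = 10.67·141·0.282^1.852 / (115^1.852·0.558^4.8704) = 0.3774 m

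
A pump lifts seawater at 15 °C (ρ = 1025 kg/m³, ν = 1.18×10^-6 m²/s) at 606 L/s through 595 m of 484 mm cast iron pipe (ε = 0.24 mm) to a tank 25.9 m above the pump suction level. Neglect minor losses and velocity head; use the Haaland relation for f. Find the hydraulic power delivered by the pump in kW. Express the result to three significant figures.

V = 4Q/(πD²) = 3.294 m/s; Re = 1.35×10^6; ε/D = 4.96×10^-4; f = 0.01703
h_f = f(L/D)V²/2g = 11.58 m
Total head H = z + h_f = 25.9 + 11.58 = 37.48 m
P_hyd = ρgQH = 1025·9.81·0.606·37.48 = 228.4 kW

P_hyd ≈ 228 kW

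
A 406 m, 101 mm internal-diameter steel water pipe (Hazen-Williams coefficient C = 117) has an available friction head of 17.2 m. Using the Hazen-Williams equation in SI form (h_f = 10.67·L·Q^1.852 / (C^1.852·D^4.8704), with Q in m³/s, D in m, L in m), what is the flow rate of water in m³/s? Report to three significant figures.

Rearranging: Q = [h_f·C^1.852·D^4.8704 / (10.67·L)]^(1/1.852)
Q = [17.2·117^1.852·0.101^4.8704 / (10.67·406)]^0.540 = 0.01423 m³/s

Q ≈ 0.0142 m³/s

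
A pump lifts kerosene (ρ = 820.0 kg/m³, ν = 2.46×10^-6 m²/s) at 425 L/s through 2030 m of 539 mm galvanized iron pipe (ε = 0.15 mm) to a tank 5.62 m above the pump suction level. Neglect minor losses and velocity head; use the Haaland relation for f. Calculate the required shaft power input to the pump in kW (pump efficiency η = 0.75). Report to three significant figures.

P_shaft ≈ 74.8 kW

V = 4Q/(πD²) = 1.863 m/s; Re = 4.08×10^5; ε/D = 2.78×10^-4; f = 0.01622
h_f = f(L/D)V²/2g = 10.80 m
Total head H = z + h_f = 5.62 + 10.80 = 16.42 m
P_hyd = ρgQH = 820.0·9.81·0.425·16.42 = 56.13 kW
P_shaft = P_hyd/η = 56.13/0.75 = 74.84 kW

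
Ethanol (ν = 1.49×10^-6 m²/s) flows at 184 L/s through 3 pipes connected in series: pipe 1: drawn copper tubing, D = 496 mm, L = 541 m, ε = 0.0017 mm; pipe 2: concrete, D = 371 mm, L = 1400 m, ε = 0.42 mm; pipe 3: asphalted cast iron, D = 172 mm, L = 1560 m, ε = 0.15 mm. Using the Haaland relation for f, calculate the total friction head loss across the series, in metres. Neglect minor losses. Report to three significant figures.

Pipe 1: V = 0.9523 m/s, Re = 3.17×10^5, ε/D = 3.43×10^-6, f = 0.01422, h_1 = f(L/D)V²/2g = 0.7171 m
Pipe 2: V = 1.702 m/s, Re = 4.24×10^5, ε/D = 0.00113, f = 0.02084, h_2 = f(L/D)V²/2g = 11.61 m
Pipe 3: V = 7.919 m/s, Re = 9.14×10^5, ε/D = 8.72×10^-4, f = 0.01936, h_3 = f(L/D)V²/2g = 561.1 m
Series → Q common, losses add: H = Σh = 573.5 m

H ≈ 573 m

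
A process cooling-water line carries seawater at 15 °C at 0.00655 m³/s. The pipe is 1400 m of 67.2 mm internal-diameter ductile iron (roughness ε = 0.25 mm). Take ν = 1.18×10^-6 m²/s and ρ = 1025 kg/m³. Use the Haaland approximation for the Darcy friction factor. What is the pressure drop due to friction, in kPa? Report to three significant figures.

Δp ≈ 1050 kPa

V = 4Q/(πD²) = 4·0.00655/(π·0.0672²) = 1.847 m/s
Re = VD/ν = 1.847·0.0672/1.18×10^-6 = 1.05×10^5 → turbulent
ε/D = 0.25/67.2 = 0.00372
Haaland: f = 0.02885
h_f = f(L/D)V²/(2g) = 0.02885·(1400/0.0672)·1.847²/(2·9.81) = 104.5 m
Δp = ρg·h_f = 1025·9.81·104.5 = 1051 kPa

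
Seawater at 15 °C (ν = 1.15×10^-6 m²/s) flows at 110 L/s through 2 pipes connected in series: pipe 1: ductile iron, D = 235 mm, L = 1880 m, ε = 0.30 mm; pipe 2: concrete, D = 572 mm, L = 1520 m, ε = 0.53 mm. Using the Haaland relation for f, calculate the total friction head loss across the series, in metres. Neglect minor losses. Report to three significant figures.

Pipe 1: V = 2.536 m/s, Re = 5.18×10^5, ε/D = 0.00128, f = 0.02132, h_1 = f(L/D)V²/2g = 55.92 m
Pipe 2: V = 0.4281 m/s, Re = 2.13×10^5, ε/D = 9.27×10^-4, f = 0.02054, h_2 = f(L/D)V²/2g = 0.5098 m
Series → Q common, losses add: H = Σh = 56.43 m

H ≈ 56.4 m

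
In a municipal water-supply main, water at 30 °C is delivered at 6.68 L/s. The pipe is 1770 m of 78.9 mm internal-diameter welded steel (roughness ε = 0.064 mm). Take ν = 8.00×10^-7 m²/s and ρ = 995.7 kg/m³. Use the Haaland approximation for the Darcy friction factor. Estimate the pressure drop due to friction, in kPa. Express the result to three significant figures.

V = 4Q/(πD²) = 4·0.00668/(π·0.0789²) = 1.366 m/s
Re = VD/ν = 1.366·0.0789/8.00×10^-7 = 1.35×10^5 → turbulent
ε/D = 0.064/78.9 = 8.11×10^-4
Haaland: f = 0.02071
h_f = f(L/D)V²/(2g) = 0.02071·(1770/0.0789)·1.366²/(2·9.81) = 44.21 m
Δp = ρg·h_f = 995.7·9.81·44.21 = 431.8 kPa

Δp ≈ 432 kPa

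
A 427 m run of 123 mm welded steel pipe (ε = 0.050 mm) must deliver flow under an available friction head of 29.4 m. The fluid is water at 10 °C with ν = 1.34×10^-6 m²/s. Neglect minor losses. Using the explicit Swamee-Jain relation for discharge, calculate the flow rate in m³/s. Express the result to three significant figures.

Swamee-Jain (Type II): Q = -0.965·√(gD⁵h_f/L)·ln[ε/(3.7D) + √(3.17ν²L/(gD³h_f))]
√(gD⁵h_f/L) = √(9.81·0.123⁵·29.4/427) = 0.004361
ε/(3.7D) = 1.10×10^-4; √(3.17ν²L/(gD³h_f)) = 6.73×10^-5
Q = -0.965·0.004361·ln(1.772×10^-4) = 0.03635 m³/s
Check: V = 3.06 m/s, Re = 2.81×10^5, f = 0.01786, h_f = 29.6 m ≈ 29.4 m ✓

Q ≈ 0.0364 m³/s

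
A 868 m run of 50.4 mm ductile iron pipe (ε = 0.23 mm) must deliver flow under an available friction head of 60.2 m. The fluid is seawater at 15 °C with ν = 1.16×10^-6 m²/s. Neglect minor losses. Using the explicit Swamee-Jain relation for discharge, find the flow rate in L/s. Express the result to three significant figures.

Q ≈ 2.97 L/s

Swamee-Jain (Type II): Q = -0.965·√(gD⁵h_f/L)·ln[ε/(3.7D) + √(3.17ν²L/(gD³h_f))]
√(gD⁵h_f/L) = √(9.81·0.0504⁵·60.2/868) = 4.704×10^-4
ε/(3.7D) = 0.00123; √(3.17ν²L/(gD³h_f)) = 2.21×10^-4
Q = -0.965·4.704×10^-4·ln(0.001455) = 0.002965 m³/s
Check: V = 1.49 m/s, Re = 6.46×10^4, f = 0.03137, h_f = 60.8 m ≈ 60.2 m ✓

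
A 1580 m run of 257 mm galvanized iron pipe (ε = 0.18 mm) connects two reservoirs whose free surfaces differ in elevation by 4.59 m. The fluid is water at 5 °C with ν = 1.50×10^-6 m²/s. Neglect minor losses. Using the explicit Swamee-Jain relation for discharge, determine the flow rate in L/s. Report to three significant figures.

Q ≈ 44.1 L/s

Swamee-Jain (Type II): Q = -0.965·√(gD⁵h_f/L)·ln[ε/(3.7D) + √(3.17ν²L/(gD³h_f))]
√(gD⁵h_f/L) = √(9.81·0.257⁵·4.59/1580) = 0.005653
ε/(3.7D) = 1.89×10^-4; √(3.17ν²L/(gD³h_f)) = 1.21×10^-4
Q = -0.965·0.005653·ln(3.107×10^-4) = 0.04406 m³/s
Check: V = 0.849 m/s, Re = 1.46×10^5, f = 0.02045, h_f = 4.62 m ≈ 4.59 m ✓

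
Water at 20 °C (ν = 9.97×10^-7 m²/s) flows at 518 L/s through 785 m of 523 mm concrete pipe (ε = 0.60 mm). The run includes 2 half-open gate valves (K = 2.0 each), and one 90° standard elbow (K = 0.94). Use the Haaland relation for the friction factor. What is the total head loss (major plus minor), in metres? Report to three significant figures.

V = 4Q/(πD²) = 2.411 m/s; V²/2g = 0.2963 m
Re = 1.26×10^6, ε/D = 0.00115 → f = 0.02054 (Haaland)
Major: h_f = f(L/D)·V²/2g = 0.02054·1501·0.2963 = 9.136 m
Minor: ΣK = 4.94; h_m = ΣK·V²/2g = 1.464 m
Total H_L = 9.136 + 1.464 = 10.60 m

H_L ≈ 10.6 m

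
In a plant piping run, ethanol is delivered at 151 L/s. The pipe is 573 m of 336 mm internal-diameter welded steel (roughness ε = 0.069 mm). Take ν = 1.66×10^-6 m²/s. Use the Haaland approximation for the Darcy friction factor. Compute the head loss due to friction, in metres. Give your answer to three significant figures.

V = 4Q/(πD²) = 4·0.151/(π·0.336²) = 1.703 m/s
Re = VD/ν = 1.703·0.336/1.66×10^-6 = 3.45×10^5 → turbulent
ε/D = 0.069/336 = 2.05×10^-4
Haaland: f = 0.01587
h_f = f(L/D)V²/(2g) = 0.01587·(573/0.336)·1.703²/(2·9.81) = 4.000 m

h_f ≈ 4.00 m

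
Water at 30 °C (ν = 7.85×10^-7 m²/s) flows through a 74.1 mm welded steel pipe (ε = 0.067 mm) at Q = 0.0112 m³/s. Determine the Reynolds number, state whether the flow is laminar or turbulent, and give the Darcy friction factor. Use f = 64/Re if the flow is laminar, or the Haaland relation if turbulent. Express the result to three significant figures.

V = 4Q/(πD²) = 2.597 m/s
Re = VD/ν = 2.597·0.0741/7.85×10^-7 = 2.45×10^5
Re > 4000 → turbulent; ε/D = 9.04×10^-4
Haaland: f = 0.02030

Re ≈ 2.45×10^5; turbulent; f ≈ 0.0203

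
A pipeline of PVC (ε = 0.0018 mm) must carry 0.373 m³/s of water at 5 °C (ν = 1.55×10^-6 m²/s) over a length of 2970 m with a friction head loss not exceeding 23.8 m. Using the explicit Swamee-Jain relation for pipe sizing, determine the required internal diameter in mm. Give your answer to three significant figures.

Swamee-Jain (Type III): D = 0.66·[ε^1.25·(LQ²/(gh_f))^4.75 + ν·Q^9.4·(L/(gh_f))^5.2]^0.04
LQ²/(gh_f) = 1.770; L/(gh_f) = 12.72
Term 1 = ε^1.25·(…)^4.75 = 9.93×10^-7; Term 2 = ν·Q^9.4·(…)^5.2 = 8.09×10^-5
D = 0.66·(9.93×10^-7 + 8.09×10^-5)^0.04 = 0.4530 m = 453 mm
Check: V = 2.31 m/s, Re = 6.76×10^5, f = 0.01249, h_f = 22.4 m ≈ 23.8 m ✓

D ≈ 453 mm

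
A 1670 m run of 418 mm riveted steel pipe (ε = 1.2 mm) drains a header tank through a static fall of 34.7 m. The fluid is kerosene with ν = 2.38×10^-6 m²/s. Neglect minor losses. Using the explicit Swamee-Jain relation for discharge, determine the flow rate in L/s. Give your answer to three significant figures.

Swamee-Jain (Type II): Q = -0.965·√(gD⁵h_f/L)·ln[ε/(3.7D) + √(3.17ν²L/(gD³h_f))]
√(gD⁵h_f/L) = √(9.81·0.418⁵·34.7/1670) = 0.05100
ε/(3.7D) = 7.76×10^-4; √(3.17ν²L/(gD³h_f)) = 3.47×10^-5
Q = -0.965·0.05100·ln(8.106×10^-4) = 0.3503 m³/s
Check: V = 2.55 m/s, Re = 4.48×10^5, f = 0.02627, h_f = 34.9 m ≈ 34.7 m ✓

Q ≈ 350 L/s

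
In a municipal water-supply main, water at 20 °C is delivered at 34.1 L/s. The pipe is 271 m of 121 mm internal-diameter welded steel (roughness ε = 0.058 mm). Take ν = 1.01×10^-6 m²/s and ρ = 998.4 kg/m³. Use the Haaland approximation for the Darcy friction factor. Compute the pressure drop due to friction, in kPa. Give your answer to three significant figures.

V = 4Q/(πD²) = 4·0.0341/(π·0.121²) = 2.965 m/s
Re = VD/ν = 2.965·0.121/1.01×10^-6 = 3.55×10^5 → turbulent
ε/D = 0.058/121 = 4.79×10^-4
Haaland: f = 0.01776
h_f = f(L/D)V²/(2g) = 0.01776·(271/0.121)·2.965²/(2·9.81) = 17.83 m
Δp = ρg·h_f = 998.4·9.81·17.83 = 174.6 kPa

Δp ≈ 175 kPa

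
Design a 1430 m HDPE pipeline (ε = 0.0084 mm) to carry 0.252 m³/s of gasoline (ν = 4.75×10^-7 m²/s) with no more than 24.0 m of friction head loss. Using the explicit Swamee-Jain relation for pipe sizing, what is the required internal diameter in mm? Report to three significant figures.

D ≈ 324 mm

Swamee-Jain (Type III): D = 0.66·[ε^1.25·(LQ²/(gh_f))^4.75 + ν·Q^9.4·(L/(gh_f))^5.2]^0.04
LQ²/(gh_f) = 0.3857; L/(gh_f) = 6.074
Term 1 = ε^1.25·(…)^4.75 = 4.90×10^-9; Term 2 = ν·Q^9.4·(…)^5.2 = 1.33×10^-8
D = 0.66·(4.90×10^-9 + 1.33×10^-8)^0.04 = 0.3236 m = 324 mm
Check: V = 3.06 m/s, Re = 2.09×10^6, f = 0.01119, h_f = 23.7 m ≈ 24.0 m ✓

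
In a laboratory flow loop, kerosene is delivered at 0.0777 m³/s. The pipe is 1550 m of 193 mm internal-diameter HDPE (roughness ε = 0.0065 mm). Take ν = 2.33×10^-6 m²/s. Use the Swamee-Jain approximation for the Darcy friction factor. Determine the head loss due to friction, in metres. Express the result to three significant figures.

V = 4Q/(πD²) = 4·0.0777/(π·0.193²) = 2.656 m/s
Re = VD/ν = 2.656·0.193/2.33×10^-6 = 2.20×10^5 → turbulent
ε/D = 0.0065/193 = 3.37×10^-5
Swamee-Jain: f = 0.01557
h_f = f(L/D)V²/(2g) = 0.01557·(1550/0.193)·2.656²/(2·9.81) = 44.96 m

h_f ≈ 45.0 m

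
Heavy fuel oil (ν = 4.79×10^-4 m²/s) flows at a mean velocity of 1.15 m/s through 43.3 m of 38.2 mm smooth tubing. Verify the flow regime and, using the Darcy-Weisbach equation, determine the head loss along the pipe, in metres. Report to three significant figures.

Re = VD/ν = 1.15·0.03820/4.79×10^-4 = 91.7 → laminar (Re < 2300)
f = 64/Re = 0.6978
h_f = f(L/D)V²/(2g) = 0.6978·(43.3/0.03820)·1.15²/(2·9.81) = 53.32 m

h_f ≈ 53.3 m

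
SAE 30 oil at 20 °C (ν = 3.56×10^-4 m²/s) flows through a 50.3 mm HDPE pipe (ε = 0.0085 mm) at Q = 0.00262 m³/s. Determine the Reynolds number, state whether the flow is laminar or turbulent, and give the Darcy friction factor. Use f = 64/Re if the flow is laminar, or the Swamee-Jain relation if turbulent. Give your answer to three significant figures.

V = 4Q/(πD²) = 1.318 m/s
Re = VD/ν = 1.318·0.0503/3.56×10^-4 = 186
Re < 2300 → laminar → f = 64/Re = 0.3435

Re ≈ 186; laminar; f = 64/Re ≈ 0.344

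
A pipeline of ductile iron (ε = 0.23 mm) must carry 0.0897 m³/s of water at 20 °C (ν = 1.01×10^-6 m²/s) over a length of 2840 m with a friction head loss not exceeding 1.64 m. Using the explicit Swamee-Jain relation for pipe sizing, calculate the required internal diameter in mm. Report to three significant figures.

Swamee-Jain (Type III): D = 0.66·[ε^1.25·(LQ²/(gh_f))^4.75 + ν·Q^9.4·(L/(gh_f))^5.2]^0.04
LQ²/(gh_f) = 1.420; L/(gh_f) = 176.5
Term 1 = ε^1.25·(…)^4.75 = 1.50×10^-4; Term 2 = ν·Q^9.4·(…)^5.2 = 6.98×10^-5
D = 0.66·(1.50×10^-4 + 6.98×10^-5)^0.04 = 0.4712 m = 471 mm
Check: V = 0.514 m/s, Re = 2.40×10^5, f = 0.01858, h_f = 1.51 m ≈ 1.64 m ✓

D ≈ 471 mm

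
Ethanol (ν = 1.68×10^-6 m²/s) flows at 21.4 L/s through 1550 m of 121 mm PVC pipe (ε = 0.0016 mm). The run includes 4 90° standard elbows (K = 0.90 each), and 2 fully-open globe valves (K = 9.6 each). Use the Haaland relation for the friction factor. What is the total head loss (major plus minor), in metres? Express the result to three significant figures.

V = 4Q/(πD²) = 1.861 m/s; V²/2g = 0.1765 m
Re = 1.34×10^5, ε/D = 1.32×10^-5 → f = 0.01684 (Haaland)
Major: h_f = f(L/D)·V²/2g = 0.01684·12810·0.1765 = 38.08 m
Minor: ΣK = 22.8; h_m = ΣK·V²/2g = 4.025 m
Total H_L = 38.08 + 4.025 = 42.11 m

H_L ≈ 42.1 m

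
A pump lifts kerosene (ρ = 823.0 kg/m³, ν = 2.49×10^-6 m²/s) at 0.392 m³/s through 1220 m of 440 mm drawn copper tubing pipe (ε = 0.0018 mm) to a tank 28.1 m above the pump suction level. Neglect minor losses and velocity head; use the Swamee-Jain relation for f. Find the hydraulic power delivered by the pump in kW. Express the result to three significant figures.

P_hyd ≈ 129 kW

V = 4Q/(πD²) = 2.578 m/s; Re = 4.56×10^5; ε/D = 4.09×10^-6; f = 0.01337
h_f = f(L/D)V²/2g = 12.56 m
Total head H = z + h_f = 28.1 + 12.56 = 40.66 m
P_hyd = ρgQH = 823.0·9.81·0.392·40.66 = 128.7 kW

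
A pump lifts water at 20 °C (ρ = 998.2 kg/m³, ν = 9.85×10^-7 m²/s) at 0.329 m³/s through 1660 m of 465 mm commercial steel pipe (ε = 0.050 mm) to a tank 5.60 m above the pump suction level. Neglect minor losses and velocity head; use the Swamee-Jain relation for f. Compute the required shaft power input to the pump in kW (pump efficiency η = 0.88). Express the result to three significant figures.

P_shaft ≈ 54.8 kW

V = 4Q/(πD²) = 1.937 m/s; Re = 9.15×10^5; ε/D = 1.08×10^-4; f = 0.01372
h_f = f(L/D)V²/2g = 9.368 m
Total head H = z + h_f = 5.60 + 9.368 = 14.97 m
P_hyd = ρgQH = 998.2·9.81·0.329·14.97 = 48.22 kW
P_shaft = P_hyd/η = 48.22/0.88 = 54.80 kW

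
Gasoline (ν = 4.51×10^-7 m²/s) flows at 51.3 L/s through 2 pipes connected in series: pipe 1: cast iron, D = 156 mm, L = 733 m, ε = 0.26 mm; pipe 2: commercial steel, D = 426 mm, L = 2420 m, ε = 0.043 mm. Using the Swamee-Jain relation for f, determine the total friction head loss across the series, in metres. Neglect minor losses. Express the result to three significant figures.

H ≈ 39.6 m

Pipe 1: V = 2.684 m/s, Re = 9.28×10^5, ε/D = 0.00167, f = 0.02263, h_1 = f(L/D)V²/2g = 39.05 m
Pipe 2: V = 0.3599 m/s, Re = 3.40×10^5, ε/D = 1.01×10^-4, f = 0.01519, h_2 = f(L/D)V²/2g = 0.5696 m
Series → Q common, losses add: H = Σh = 39.62 m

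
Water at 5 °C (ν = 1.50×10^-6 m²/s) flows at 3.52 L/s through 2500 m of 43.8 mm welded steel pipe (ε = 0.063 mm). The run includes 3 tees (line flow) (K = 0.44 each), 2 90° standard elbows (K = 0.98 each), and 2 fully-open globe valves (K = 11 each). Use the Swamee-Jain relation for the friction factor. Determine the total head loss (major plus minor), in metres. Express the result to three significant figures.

H_L ≈ 397 m

V = 4Q/(πD²) = 2.336 m/s; V²/2g = 0.2782 m
Re = 6.82×10^4, ε/D = 0.00144 → f = 0.02456 (Swamee-Jain)
Major: h_f = f(L/D)·V²/2g = 0.02456·57078·0.2782 = 389.9 m
Minor: ΣK = 25.3; h_m = ΣK·V²/2g = 7.032 m
Total H_L = 389.9 + 7.032 = 397.0 m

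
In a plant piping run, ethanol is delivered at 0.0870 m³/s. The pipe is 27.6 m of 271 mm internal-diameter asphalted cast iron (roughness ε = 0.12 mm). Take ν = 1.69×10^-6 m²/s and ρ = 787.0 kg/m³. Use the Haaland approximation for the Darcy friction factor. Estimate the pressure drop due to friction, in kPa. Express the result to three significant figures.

V = 4Q/(πD²) = 4·0.0870/(π·0.271²) = 1.508 m/s
Re = VD/ν = 1.508·0.271/1.69×10^-6 = 2.42×10^5 → turbulent
ε/D = 0.12/271 = 4.43×10^-4
Haaland: f = 0.01803
h_f = f(L/D)V²/(2g) = 0.01803·(27.6/0.271)·1.508²/(2·9.81) = 0.2129 m
Δp = ρg·h_f = 787.0·9.81·0.2129 = 1.644 kPa

Δp ≈ 1.64 kPa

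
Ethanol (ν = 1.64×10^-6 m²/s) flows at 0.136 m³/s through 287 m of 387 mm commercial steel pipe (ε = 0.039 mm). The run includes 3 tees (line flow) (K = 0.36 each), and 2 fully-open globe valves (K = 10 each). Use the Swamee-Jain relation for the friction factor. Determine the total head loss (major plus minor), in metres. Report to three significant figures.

V = 4Q/(πD²) = 1.156 m/s; V²/2g = 0.06813 m
Re = 2.73×10^5, ε/D = 1.01×10^-4 → f = 0.01565 (Swamee-Jain)
Major: h_f = f(L/D)·V²/2g = 0.01565·741.6·0.06813 = 0.7908 m
Minor: ΣK = 21.1; h_m = ΣK·V²/2g = 1.436 m
Total H_L = 0.7908 + 1.436 = 2.227 m

H_L ≈ 2.23 m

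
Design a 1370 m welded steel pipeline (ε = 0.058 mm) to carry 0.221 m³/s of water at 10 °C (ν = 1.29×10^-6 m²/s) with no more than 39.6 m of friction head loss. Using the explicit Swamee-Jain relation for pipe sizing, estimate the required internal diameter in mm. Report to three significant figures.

Swamee-Jain (Type III): D = 0.66·[ε^1.25·(LQ²/(gh_f))^4.75 + ν·Q^9.4·(L/(gh_f))^5.2]^0.04
LQ²/(gh_f) = 0.1722; L/(gh_f) = 3.527
Term 1 = ε^1.25·(…)^4.75 = 1.19×10^-9; Term 2 = ν·Q^9.4·(…)^5.2 = 6.22×10^-10
D = 0.66·(1.19×10^-9 + 6.22×10^-10)^0.04 = 0.2950 m = 295 mm
Check: V = 3.23 m/s, Re = 7.39×10^5, f = 0.01502, h_f = 37.1 m ≈ 39.6 m ✓

D ≈ 295 mm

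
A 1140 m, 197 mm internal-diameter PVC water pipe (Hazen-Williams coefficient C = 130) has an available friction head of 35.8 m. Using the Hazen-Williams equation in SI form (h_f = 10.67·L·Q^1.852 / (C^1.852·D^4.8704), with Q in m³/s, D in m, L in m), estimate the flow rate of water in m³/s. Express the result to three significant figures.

Rearranging: Q = [h_f·C^1.852·D^4.8704 / (10.67·L)]^(1/1.852)
Q = [35.8·130^1.852·0.197^4.8704 / (10.67·1140)]^0.540 = 0.07795 m³/s

Q ≈ 0.0779 m³/s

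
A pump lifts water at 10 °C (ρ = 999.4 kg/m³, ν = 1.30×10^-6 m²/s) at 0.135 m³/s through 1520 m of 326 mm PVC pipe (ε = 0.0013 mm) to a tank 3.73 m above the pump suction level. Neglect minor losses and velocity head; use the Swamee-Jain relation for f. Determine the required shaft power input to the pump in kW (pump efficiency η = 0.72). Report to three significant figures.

P_shaft ≈ 22.5 kW

V = 4Q/(πD²) = 1.617 m/s; Re = 4.06×10^5; ε/D = 3.99×10^-6; f = 0.01365
h_f = f(L/D)V²/2g = 8.486 m
Total head H = z + h_f = 3.73 + 8.486 = 12.22 m
P_hyd = ρgQH = 999.4·9.81·0.135·12.22 = 16.17 kW
P_shaft = P_hyd/η = 16.17/0.72 = 22.46 kW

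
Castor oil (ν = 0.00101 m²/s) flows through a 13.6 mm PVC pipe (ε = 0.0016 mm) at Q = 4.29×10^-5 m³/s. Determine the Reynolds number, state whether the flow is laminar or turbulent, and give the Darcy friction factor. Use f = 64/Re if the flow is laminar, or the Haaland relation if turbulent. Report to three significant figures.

V = 4Q/(πD²) = 0.2953 m/s
Re = VD/ν = 0.2953·0.0136/0.00101 = 3.98
Re < 2300 → laminar → f = 64/Re = 16.09

Re ≈ 3.98; laminar; f = 64/Re ≈ 16.1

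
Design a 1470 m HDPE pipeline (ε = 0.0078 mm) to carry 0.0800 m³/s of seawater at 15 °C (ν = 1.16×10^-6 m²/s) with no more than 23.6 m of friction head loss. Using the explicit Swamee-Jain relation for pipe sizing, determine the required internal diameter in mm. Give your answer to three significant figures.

Swamee-Jain (Type III): D = 0.66·[ε^1.25·(LQ²/(gh_f))^4.75 + ν·Q^9.4·(L/(gh_f))^5.2]^0.04
LQ²/(gh_f) = 0.04064; L/(gh_f) = 6.349
Term 1 = ε^1.25·(…)^4.75 = 1.02×10^-13; Term 2 = ν·Q^9.4·(…)^5.2 = 8.47×10^-13
D = 0.66·(1.02×10^-13 + 8.47×10^-13)^0.04 = 0.2181 m = 218 mm
Check: V = 2.14 m/s, Re = 4.03×10^5, f = 0.01410, h_f = 22.2 m ≈ 23.6 m ✓

D ≈ 218 mm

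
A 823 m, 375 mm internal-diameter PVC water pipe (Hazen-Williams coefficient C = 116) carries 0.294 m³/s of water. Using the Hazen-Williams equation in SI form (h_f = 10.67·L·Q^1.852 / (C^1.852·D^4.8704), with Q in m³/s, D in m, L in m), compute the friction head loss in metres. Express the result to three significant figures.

h_f ≈ 16.2 m

h_f = 10.67·823·0.294^1.852 / (116^1.852·0.375^4.8704) = 16.23 m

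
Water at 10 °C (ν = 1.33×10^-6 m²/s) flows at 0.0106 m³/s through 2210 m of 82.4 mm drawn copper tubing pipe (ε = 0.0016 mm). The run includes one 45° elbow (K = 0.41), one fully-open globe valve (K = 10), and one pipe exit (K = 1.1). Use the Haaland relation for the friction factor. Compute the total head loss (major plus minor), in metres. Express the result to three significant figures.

H_L ≈ 95.0 m

V = 4Q/(πD²) = 1.988 m/s; V²/2g = 0.2014 m
Re = 1.23×10^5, ε/D = 1.94×10^-5 → f = 0.01716 (Haaland)
Major: h_f = f(L/D)·V²/2g = 0.01716·26820·0.2014 = 92.68 m
Minor: ΣK = 11.5; h_m = ΣK·V²/2g = 2.318 m
Total H_L = 92.68 + 2.318 = 95.00 m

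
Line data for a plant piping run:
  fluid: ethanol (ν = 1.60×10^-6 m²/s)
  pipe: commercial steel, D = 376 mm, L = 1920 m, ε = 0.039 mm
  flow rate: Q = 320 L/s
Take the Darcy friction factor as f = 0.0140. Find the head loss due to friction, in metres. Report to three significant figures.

V = 4Q/(πD²) = 4·0.320/(π·0.376²) = 2.882 m/s
h_f = f(L/D)V²/(2g) = 0.01400·(1920/0.376)·2.882²/(2·9.81) = 30.26 m

h_f ≈ 30.3 m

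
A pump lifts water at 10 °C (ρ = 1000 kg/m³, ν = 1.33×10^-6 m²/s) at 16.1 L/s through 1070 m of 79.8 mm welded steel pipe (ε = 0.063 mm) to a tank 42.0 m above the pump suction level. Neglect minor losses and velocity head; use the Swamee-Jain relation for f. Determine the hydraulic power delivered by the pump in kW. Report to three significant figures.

V = 4Q/(πD²) = 3.219 m/s; Re = 1.93×10^5; ε/D = 7.89×10^-4; f = 0.02037
h_f = f(L/D)V²/2g = 144.2 m
Total head H = z + h_f = 42.0 + 144.2 = 186.2 m
P_hyd = ρgQH = 1000·9.81·0.0161·186.2 = 29.42 kW

P_hyd ≈ 29.4 kW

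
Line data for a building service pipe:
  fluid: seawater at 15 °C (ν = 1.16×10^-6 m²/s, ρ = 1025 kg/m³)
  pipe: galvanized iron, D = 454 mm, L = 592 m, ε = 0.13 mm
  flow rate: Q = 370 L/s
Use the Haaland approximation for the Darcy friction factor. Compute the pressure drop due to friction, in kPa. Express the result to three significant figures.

V = 4Q/(πD²) = 4·0.370/(π·0.454²) = 2.286 m/s
Re = VD/ν = 2.286·0.454/1.16×10^-6 = 8.95×10^5 → turbulent
ε/D = 0.13/454 = 2.86×10^-4
Haaland: f = 0.01555
h_f = f(L/D)V²/(2g) = 0.01555·(592/0.454)·2.286²/(2·9.81) = 5.398 m
Δp = ρg·h_f = 1025·9.81·5.398 = 54.28 kPa

Δp ≈ 54.3 kPa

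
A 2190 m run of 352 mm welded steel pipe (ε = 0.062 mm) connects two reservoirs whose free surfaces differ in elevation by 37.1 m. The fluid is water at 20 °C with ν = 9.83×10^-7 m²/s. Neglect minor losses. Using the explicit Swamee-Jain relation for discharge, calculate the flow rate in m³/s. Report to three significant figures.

Swamee-Jain (Type II): Q = -0.965·√(gD⁵h_f/L)·ln[ε/(3.7D) + √(3.17ν²L/(gD³h_f))]
√(gD⁵h_f/L) = √(9.81·0.352⁵·37.1/2190) = 0.02997
ε/(3.7D) = 4.76×10^-5; √(3.17ν²L/(gD³h_f)) = 2.06×10^-5
Q = -0.965·0.02997·ln(6.816×10^-5) = 0.2774 m³/s
Check: V = 2.85 m/s, Re = 1.02×10^6, f = 0.01448, h_f = 37.3 m ≈ 37.1 m ✓

Q ≈ 0.277 m³/s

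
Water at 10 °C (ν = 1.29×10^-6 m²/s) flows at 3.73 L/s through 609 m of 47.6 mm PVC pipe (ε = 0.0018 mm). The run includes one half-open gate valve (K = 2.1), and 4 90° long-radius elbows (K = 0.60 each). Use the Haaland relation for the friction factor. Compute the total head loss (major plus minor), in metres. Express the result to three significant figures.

V = 4Q/(πD²) = 2.096 m/s; V²/2g = 0.2239 m
Re = 7.73×10^4, ε/D = 3.78×10^-5 → f = 0.01895 (Haaland)
Major: h_f = f(L/D)·V²/2g = 0.01895·12794·0.2239 = 54.29 m
Minor: ΣK = 4.50; h_m = ΣK·V²/2g = 1.008 m
Total H_L = 54.29 + 1.008 = 55.30 m

H_L ≈ 55.3 m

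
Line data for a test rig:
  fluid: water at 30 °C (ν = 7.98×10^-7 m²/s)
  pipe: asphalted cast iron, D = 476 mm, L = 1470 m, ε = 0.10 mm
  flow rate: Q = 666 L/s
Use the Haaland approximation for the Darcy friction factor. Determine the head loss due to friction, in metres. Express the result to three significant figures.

V = 4Q/(πD²) = 4·0.666/(π·0.476²) = 3.743 m/s
Re = VD/ν = 3.743·0.476/7.98×10^-7 = 2.23×10^6 → turbulent
ε/D = 0.10/476 = 2.10×10^-4
Haaland: f = 0.01428
h_f = f(L/D)V²/(2g) = 0.01428·(1470/0.476)·3.743²/(2·9.81) = 31.49 m

h_f ≈ 31.5 m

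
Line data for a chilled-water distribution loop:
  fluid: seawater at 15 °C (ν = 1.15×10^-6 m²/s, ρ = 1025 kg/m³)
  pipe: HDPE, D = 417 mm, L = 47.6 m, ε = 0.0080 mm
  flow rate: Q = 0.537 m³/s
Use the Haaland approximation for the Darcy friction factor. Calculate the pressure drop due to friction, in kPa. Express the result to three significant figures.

Δp ≈ 10.3 kPa

V = 4Q/(πD²) = 4·0.537/(π·0.417²) = 3.932 m/s
Re = VD/ν = 3.932·0.417/1.15×10^-6 = 1.43×10^6 → turbulent
ε/D = 0.0080/417 = 1.92×10^-5
Haaland: f = 0.01138
h_f = f(L/D)V²/(2g) = 0.01138·(47.6/0.417)·3.932²/(2·9.81) = 1.024 m
Δp = ρg·h_f = 1025·9.81·1.024 = 10.29 kPa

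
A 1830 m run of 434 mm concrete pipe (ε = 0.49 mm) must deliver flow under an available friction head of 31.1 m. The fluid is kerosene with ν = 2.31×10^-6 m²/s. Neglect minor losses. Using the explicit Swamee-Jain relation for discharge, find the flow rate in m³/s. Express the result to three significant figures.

Q ≈ 0.390 m³/s

Swamee-Jain (Type II): Q = -0.965·√(gD⁵h_f/L)·ln[ε/(3.7D) + √(3.17ν²L/(gD³h_f))]
√(gD⁵h_f/L) = √(9.81·0.434⁵·31.1/1830) = 0.05067
ε/(3.7D) = 3.05×10^-4; √(3.17ν²L/(gD³h_f)) = 3.52×10^-5
Q = -0.965·0.05067·ln(3.404×10^-4) = 0.3904 m³/s
Check: V = 2.64 m/s, Re = 4.96×10^5, f = 0.02090, h_f = 31.3 m ≈ 31.1 m ✓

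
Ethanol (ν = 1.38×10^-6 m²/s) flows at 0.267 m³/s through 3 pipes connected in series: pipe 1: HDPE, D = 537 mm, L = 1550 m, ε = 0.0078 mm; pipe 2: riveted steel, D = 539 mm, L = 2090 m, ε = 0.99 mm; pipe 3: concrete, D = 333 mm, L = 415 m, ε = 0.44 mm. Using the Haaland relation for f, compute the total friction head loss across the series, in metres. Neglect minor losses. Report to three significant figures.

H ≈ 21.8 m

Pipe 1: V = 1.179 m/s, Re = 4.59×10^5, ε/D = 1.45×10^-5, f = 0.01342, h_1 = f(L/D)V²/2g = 2.745 m
Pipe 2: V = 1.170 m/s, Re = 4.57×10^5, ε/D = 0.00184, f = 0.02332, h_2 = f(L/D)V²/2g = 6.310 m
Pipe 3: V = 3.066 m/s, Re = 7.40×10^5, ε/D = 0.00132, f = 0.02137, h_3 = f(L/D)V²/2g = 12.76 m
Series → Q common, losses add: H = Σh = 21.81 m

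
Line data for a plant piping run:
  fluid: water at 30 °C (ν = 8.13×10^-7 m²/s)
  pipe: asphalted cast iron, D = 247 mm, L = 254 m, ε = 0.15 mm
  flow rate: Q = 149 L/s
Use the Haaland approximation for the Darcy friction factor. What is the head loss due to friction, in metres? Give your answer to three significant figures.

h_f ≈ 9.07 m

V = 4Q/(πD²) = 4·0.149/(π·0.247²) = 3.110 m/s
Re = VD/ν = 3.110·0.247/8.13×10^-7 = 9.45×10^5 → turbulent
ε/D = 0.15/247 = 6.07×10^-4
Haaland: f = 0.01789
h_f = f(L/D)V²/(2g) = 0.01789·(254/0.247)·3.110²/(2·9.81) = 9.067 m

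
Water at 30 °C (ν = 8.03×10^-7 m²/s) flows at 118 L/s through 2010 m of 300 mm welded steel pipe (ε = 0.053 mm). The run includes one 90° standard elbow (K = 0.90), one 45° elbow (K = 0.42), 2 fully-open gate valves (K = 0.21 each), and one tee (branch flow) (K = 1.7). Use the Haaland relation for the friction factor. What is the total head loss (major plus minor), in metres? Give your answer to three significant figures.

H_L ≈ 14.6 m

V = 4Q/(πD²) = 1.669 m/s; V²/2g = 0.1420 m
Re = 6.24×10^5, ε/D = 1.77×10^-4 → f = 0.01479 (Haaland)
Major: h_f = f(L/D)·V²/2g = 0.01479·6700·0.1420 = 14.08 m
Minor: ΣK = 3.44; h_m = ΣK·V²/2g = 0.4886 m
Total H_L = 14.08 + 0.4886 = 14.57 m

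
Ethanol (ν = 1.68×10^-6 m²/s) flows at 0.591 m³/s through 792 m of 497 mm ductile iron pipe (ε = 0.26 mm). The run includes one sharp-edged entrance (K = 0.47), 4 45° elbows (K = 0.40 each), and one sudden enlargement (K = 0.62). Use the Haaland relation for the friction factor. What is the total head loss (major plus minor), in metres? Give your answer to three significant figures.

V = 4Q/(πD²) = 3.046 m/s; V²/2g = 0.4730 m
Re = 9.01×10^5, ε/D = 5.23×10^-4 → f = 0.01737 (Haaland)
Major: h_f = f(L/D)·V²/2g = 0.01737·1594·0.4730 = 13.10 m
Minor: ΣK = 2.69; h_m = ΣK·V²/2g = 1.272 m
Total H_L = 13.10 + 1.272 = 14.37 m

H_L ≈ 14.4 m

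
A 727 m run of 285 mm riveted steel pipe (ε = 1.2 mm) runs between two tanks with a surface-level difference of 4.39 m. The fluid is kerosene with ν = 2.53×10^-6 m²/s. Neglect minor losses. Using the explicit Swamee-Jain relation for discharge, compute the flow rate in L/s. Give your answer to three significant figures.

Swamee-Jain (Type II): Q = -0.965·√(gD⁵h_f/L)·ln[ε/(3.7D) + √(3.17ν²L/(gD³h_f))]
√(gD⁵h_f/L) = √(9.81·0.285⁵·4.39/727) = 0.01055
ε/(3.7D) = 0.00114; √(3.17ν²L/(gD³h_f)) = 1.22×10^-4
Q = -0.965·0.01055·ln(0.001260) = 0.06800 m³/s
Check: V = 1.07 m/s, Re = 1.20×10^5, f = 0.02996, h_f = 4.43 m ≈ 4.39 m ✓

Q ≈ 68.0 L/s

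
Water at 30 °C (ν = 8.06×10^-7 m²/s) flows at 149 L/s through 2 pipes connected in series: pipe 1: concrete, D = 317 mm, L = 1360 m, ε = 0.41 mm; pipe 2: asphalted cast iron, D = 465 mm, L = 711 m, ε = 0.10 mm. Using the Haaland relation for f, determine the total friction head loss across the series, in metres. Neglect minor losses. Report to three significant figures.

Pipe 1: V = 1.888 m/s, Re = 7.43×10^5, ε/D = 0.00129, f = 0.02126, h_1 = f(L/D)V²/2g = 16.57 m
Pipe 2: V = 0.8774 m/s, Re = 5.06×10^5, ε/D = 2.15×10^-4, f = 0.01541, h_2 = f(L/D)V²/2g = 0.9247 m
Series → Q common, losses add: H = Σh = 17.50 m

H ≈ 17.5 m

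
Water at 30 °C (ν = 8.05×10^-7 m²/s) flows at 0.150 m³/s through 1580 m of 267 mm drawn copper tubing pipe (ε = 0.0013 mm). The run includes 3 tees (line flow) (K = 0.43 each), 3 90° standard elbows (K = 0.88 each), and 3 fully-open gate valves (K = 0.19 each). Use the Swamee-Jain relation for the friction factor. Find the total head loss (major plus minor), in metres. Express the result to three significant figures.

V = 4Q/(πD²) = 2.679 m/s; V²/2g = 0.3658 m
Re = 8.89×10^5, ε/D = 4.87×10^-6 → f = 0.01195 (Swamee-Jain)
Major: h_f = f(L/D)·V²/2g = 0.01195·5918·0.3658 = 25.88 m
Minor: ΣK = 4.50; h_m = ΣK·V²/2g = 1.646 m
Total H_L = 25.88 + 1.646 = 27.52 m

H_L ≈ 27.5 m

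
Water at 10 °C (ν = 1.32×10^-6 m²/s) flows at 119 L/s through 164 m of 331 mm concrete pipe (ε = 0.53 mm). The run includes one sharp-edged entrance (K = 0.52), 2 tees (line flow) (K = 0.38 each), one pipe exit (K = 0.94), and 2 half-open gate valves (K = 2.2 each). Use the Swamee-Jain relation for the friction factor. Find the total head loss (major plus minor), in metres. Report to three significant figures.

H_L ≈ 1.75 m

V = 4Q/(πD²) = 1.383 m/s; V²/2g = 0.09748 m
Re = 3.47×10^5, ε/D = 0.00160 → f = 0.02285 (Swamee-Jain)
Major: h_f = f(L/D)·V²/2g = 0.02285·495.5·0.09748 = 1.103 m
Minor: ΣK = 6.62; h_m = ΣK·V²/2g = 0.6453 m
Total H_L = 1.103 + 0.6453 = 1.749 m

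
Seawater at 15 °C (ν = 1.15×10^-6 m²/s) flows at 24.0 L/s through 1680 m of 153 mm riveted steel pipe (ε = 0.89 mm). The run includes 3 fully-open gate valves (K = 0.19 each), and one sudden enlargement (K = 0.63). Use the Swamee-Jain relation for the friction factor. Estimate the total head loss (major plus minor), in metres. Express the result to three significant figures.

V = 4Q/(πD²) = 1.305 m/s; V²/2g = 0.08685 m
Re = 1.74×10^5, ε/D = 0.00582 → f = 0.03249 (Swamee-Jain)
Major: h_f = f(L/D)·V²/2g = 0.03249·10980·0.08685 = 30.98 m
Minor: ΣK = 1.20; h_m = ΣK·V²/2g = 0.1042 m
Total H_L = 30.98 + 0.1042 = 31.09 m

H_L ≈ 31.1 m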